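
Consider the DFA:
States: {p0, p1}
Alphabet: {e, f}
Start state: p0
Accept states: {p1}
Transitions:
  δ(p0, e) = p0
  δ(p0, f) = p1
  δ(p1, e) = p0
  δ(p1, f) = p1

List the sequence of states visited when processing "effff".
read 'e': p0 → p0
  read 'f': p0 → p1
  read 'f': p1 → p1
  read 'f': p1 → p1
  read 'f': p1 → p1
p0 -> p0 -> p1 -> p1 -> p1 -> p1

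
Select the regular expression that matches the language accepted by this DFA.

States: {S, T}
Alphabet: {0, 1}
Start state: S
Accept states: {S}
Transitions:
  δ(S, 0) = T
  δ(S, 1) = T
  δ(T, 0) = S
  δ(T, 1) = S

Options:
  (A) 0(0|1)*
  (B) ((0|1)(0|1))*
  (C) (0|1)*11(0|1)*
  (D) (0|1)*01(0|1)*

Check each option against the DFA on short strings; one disagreement eliminates an option:
  (A) 0(0|1)*: on ε the DFA stays in S and accepts (S ∈ Accept), but the regex does not match it → eliminate
  (B) ((0|1)(0|1))*: agrees with the DFA on every string of length ≤ 6
  (C) (0|1)*11(0|1)*: on ε the DFA stays in S and accepts (S ∈ Accept), but the regex does not match it → eliminate
  (D) (0|1)*01(0|1)*: on ε the DFA stays in S and accepts (S ∈ Accept), but the regex does not match it → eliminate
Only (B) is consistent with the DFA.
(B) ((0|1)(0|1))*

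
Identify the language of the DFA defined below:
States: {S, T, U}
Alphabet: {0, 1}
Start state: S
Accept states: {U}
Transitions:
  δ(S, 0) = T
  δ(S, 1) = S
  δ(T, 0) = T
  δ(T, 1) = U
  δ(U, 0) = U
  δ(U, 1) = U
Testing a few strings:
  '110' → reject
  '1' → reject
  '10' → reject
  '0' → reject
State roles: S=no 0 seen yet; T=seen a 0, waiting for 1; U=substring 01 seen
All binary strings containing the substring 01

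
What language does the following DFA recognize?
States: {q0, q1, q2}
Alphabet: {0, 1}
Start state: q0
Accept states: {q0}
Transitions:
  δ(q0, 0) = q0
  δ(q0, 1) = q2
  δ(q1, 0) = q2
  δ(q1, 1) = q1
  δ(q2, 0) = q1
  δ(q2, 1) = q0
Testing a few strings:
  '0' → accept
  '10' → reject
  '101' → reject
  '1' → reject
State roles: q0=value ≡ 0 (mod 3); q1=value ≡ 2 (mod 3); q2=value ≡ 1 (mod 3)
All binary strings representing a multiple of 3 (read in base 2; leading zeros allowed and ε counts as 0)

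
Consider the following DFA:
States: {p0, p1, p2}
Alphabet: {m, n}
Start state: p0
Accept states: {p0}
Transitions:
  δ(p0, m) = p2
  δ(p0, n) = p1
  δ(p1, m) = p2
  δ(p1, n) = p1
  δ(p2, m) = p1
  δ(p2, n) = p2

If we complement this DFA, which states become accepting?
Complement accept states = All states \ Original accept states
= {p0, p1, p2} \ {p0}
{p1, p2}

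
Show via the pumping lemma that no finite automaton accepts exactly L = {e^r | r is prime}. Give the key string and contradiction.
Assume L is regular with pumping length p. Idea: pumping by a suitable count produces a composite length.
Let q be a prime with q ≥ p and choose s = e^q ∈ L. By the pumping lemma, s = xyz with |xy| ≤ p, |y| = k ≥ 1. Take i = q+1: |xy^(q+1)z| = q + q·k = q(1+k). Since q ≥ 2 and 1+k ≥ 2, q(1+k) is composite, so xy^(q+1)z ∉ L.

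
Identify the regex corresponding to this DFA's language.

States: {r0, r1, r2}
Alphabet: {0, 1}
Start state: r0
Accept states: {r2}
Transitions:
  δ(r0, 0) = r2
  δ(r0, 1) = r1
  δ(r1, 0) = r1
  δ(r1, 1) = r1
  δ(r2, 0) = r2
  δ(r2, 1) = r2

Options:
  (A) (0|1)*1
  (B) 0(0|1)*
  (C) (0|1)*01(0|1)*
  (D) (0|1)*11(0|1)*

Check each option against the DFA on short strings; one disagreement eliminates an option:
  (A) (0|1)*1: on '0' the DFA goes r0 → r2 and accepts (r2 ∈ Accept), but the regex does not match it → eliminate
  (B) 0(0|1)*: agrees with the DFA on every string of length ≤ 6
  (C) (0|1)*01(0|1)*: on '0' the DFA goes r0 → r2 and accepts (r2 ∈ Accept), but the regex does not match it → eliminate
  (D) (0|1)*11(0|1)*: on '0' the DFA goes r0 → r2 and accepts (r2 ∈ Accept), but the regex does not match it → eliminate
Only (B) is consistent with the DFA.
(B) 0(0|1)*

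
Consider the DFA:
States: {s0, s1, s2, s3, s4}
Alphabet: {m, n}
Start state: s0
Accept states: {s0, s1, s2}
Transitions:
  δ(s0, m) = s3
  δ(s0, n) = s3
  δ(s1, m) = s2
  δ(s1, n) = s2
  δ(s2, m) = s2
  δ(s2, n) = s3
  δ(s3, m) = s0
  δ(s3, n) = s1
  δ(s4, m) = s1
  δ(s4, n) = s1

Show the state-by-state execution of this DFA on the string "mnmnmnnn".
read 'm': s0 → s3
  read 'n': s3 → s1
  read 'm': s1 → s2
  read 'n': s2 → s3
  read 'm': s3 → s0
  read 'n': s0 → s3
  read 'n': s3 → s1
  read 'n': s1 → s2
s0 -> s3 -> s1 -> s2 -> s3 -> s0 -> s3 -> s1 -> s2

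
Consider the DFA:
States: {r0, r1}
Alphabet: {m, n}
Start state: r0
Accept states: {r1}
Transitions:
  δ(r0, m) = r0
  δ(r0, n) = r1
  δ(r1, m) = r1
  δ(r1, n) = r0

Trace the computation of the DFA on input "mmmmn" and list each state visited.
read 'm': r0 → r0
  read 'm': r0 → r0
  read 'm': r0 → r0
  read 'm': r0 → r0
  read 'n': r0 → r1
r0 -> r0 -> r0 -> r0 -> r0 -> r1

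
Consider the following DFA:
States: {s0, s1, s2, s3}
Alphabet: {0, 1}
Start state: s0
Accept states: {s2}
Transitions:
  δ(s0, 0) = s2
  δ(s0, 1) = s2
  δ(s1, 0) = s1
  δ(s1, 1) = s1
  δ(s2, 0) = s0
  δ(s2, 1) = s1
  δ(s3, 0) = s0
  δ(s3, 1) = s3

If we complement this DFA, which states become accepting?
Complement accept states = All states \ Original accept states
= {s0, s1, s2, s3} \ {s2}
{s0, s1, s3}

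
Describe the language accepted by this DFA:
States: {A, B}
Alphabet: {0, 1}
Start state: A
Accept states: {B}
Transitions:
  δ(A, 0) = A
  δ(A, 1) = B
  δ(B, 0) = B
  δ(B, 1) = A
Testing a few strings:
  '1' → accept
  '0' → reject
  '111' → accept
  '01' → accept
State roles: A=even number of 1's so far; B=odd number of 1's so far
All binary strings with an odd number of 1's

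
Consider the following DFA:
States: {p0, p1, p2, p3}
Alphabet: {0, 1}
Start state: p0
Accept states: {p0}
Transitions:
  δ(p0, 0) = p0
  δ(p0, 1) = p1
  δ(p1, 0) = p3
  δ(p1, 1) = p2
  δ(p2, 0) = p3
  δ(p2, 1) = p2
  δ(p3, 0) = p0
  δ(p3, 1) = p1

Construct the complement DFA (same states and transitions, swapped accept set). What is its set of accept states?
Complement accept states = All states \ Original accept states
= {p0, p1, p2, p3} \ {p0}
{p1, p2, p3}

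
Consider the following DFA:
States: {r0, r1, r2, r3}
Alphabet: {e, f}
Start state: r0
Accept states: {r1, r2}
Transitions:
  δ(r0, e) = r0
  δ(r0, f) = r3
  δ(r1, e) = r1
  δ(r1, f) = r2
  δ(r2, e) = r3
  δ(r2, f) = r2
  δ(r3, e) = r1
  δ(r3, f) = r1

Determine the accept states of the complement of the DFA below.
Complement accept states = All states \ Original accept states
= {r0, r1, r2, r3} \ {r1, r2}
{r0, r3}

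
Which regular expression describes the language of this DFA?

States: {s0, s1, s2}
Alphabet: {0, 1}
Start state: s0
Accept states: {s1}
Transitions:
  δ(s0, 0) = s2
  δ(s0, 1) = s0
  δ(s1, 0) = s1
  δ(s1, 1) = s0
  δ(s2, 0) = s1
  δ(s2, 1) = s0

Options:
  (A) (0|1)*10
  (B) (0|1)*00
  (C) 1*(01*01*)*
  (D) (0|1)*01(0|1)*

Check each option against the DFA on short strings; one disagreement eliminates an option:
  (A) (0|1)*10: on '00' the DFA goes s0 → s2 → s1 and accepts (s1 ∈ Accept), but the regex does not match it → eliminate
  (B) (0|1)*00: agrees with the DFA on every string of length ≤ 6
  (C) 1*(01*01*)*: on ε the DFA stays in s0 and rejects (s0 ∉ Accept), but the regex matches it → eliminate
  (D) (0|1)*01(0|1)*: on '00' the DFA goes s0 → s2 → s1 and accepts (s1 ∈ Accept), but the regex does not match it → eliminate
Only (B) is consistent with the DFA.
(B) (0|1)*00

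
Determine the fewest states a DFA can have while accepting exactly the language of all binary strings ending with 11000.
By Myhill–Nerode, count the distinguishable equivalence classes: 6 classes — one per longest suffix of the input that is a prefix of '11000' (lengths 0 through 5); only the length-5 class is accepting.
6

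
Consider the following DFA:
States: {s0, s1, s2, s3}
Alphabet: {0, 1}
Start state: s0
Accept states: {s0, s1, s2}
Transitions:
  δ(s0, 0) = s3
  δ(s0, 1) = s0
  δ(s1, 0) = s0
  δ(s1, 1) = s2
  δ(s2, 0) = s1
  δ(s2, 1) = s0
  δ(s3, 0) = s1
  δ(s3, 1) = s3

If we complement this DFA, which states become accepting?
Complement accept states = All states \ Original accept states
= {s0, s1, s2, s3} \ {s0, s1, s2}
{s3}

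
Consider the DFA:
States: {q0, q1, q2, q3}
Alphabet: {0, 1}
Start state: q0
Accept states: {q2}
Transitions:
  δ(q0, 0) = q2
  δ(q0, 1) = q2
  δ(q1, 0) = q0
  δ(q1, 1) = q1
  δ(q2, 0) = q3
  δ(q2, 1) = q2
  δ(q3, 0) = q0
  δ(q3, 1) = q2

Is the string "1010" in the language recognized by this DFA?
Processing string "1010":
  q0 --1--> q2
  q2 --0--> q3
  q3 --1--> q2
  q2 --0--> q3
Final state: q3
Accept states: {q2}
No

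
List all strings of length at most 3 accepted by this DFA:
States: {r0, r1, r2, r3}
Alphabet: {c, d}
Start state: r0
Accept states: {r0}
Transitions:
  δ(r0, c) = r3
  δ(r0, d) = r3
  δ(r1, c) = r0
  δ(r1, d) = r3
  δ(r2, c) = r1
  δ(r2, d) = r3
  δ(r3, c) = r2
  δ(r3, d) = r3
ε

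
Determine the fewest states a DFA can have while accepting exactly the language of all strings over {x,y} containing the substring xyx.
By Myhill–Nerode, count the distinguishable equivalence classes: 4 classes — one per longest suffix of the input that is a prefix of 'xyx' (lengths 0 through 2), plus an absorbing 'already seen xyx' class.
4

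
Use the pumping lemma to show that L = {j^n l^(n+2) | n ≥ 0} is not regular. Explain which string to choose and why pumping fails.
Assume L is regular with pumping length p. Idea: pumping the j-block breaks the fixed offset of 2.
Choose s = j^p l^(p+2) ∈ L. By the pumping lemma, s = xyz with |xy| ≤ p, |y| > 0, so y = j^k with k ≥ 1. Then xy²z = j^(p+k) l^(p+2). For this to be in L we would need p+2 = (p+k)+2, i.e. k = 0, contradicting k ≥ 1. So xy²z ∉ L.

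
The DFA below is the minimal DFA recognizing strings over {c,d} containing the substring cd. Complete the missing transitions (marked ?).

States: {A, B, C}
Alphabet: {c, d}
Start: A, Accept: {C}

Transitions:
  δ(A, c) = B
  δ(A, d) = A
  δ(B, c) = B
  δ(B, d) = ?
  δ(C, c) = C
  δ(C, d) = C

From the language and accept set, identify what each state tracks — A: no c seen yet; B: seen a c, waiting for d; C: substring cd seen.
Each missing δ(q, a) is the state matching the new tracked value after reading a.
δ(B, d) = C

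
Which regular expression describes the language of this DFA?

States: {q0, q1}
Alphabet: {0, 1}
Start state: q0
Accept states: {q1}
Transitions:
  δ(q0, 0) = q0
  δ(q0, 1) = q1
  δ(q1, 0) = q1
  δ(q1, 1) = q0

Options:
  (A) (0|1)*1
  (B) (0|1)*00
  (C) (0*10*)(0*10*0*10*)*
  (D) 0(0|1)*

Check each option against the DFA on short strings; one disagreement eliminates an option:
  (A) (0|1)*1: on '10' the DFA goes q0 → q1 → q1 and accepts (q1 ∈ Accept), but the regex does not match it → eliminate
  (B) (0|1)*00: on '1' the DFA goes q0 → q1 and accepts (q1 ∈ Accept), but the regex does not match it → eliminate
  (C) (0*10*)(0*10*0*10*)*: agrees with the DFA on every string of length ≤ 6
  (D) 0(0|1)*: on '0' the DFA goes q0 → q0 and rejects (q0 ∉ Accept), but the regex matches it → eliminate
Only (C) is consistent with the DFA.
(C) (0*10*)(0*10*0*10*)*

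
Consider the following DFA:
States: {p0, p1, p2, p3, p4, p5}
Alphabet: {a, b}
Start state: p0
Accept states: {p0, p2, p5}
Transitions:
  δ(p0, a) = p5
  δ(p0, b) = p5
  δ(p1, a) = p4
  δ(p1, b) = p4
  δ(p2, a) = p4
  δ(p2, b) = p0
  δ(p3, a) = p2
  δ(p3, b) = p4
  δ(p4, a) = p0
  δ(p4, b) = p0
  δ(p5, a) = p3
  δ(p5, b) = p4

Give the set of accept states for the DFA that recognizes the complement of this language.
Complement accept states = All states \ Original accept states
= {p0, p1, p2, p3, p4, p5} \ {p0, p2, p5}
{p1, p3, p4}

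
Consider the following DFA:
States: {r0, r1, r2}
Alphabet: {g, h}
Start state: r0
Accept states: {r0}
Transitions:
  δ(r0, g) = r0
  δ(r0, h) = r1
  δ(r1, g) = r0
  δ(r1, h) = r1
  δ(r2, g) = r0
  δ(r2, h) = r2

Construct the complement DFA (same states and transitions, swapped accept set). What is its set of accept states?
Complement accept states = All states \ Original accept states
= {r0, r1, r2} \ {r0}
{r1, r2}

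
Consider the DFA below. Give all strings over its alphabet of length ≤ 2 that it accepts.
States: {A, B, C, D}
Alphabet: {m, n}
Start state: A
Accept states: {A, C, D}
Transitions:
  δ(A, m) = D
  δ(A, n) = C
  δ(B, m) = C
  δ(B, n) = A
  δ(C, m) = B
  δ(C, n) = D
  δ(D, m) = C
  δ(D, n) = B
ε, m, n, mm, nn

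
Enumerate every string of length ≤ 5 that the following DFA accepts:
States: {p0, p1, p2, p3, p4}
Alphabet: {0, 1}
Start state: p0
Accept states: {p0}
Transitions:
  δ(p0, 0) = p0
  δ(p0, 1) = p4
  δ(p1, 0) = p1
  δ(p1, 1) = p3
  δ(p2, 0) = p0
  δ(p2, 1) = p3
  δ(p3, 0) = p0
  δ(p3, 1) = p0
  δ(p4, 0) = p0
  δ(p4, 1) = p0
ε, 0, 00, 10, 11, 000, 010, 011, 100, 110, 0000, 0010, 0011, 0100, 0110, 1000, 1010, 1011, 1100, 1110, 1111, 00000, 00010, 00011, 00100, 00110, 01000, 01010, 01011, 01100, 01110, 01111, 10000, 10010, 10011, 10100, 10110, 11000, 11010, 11011, 11100, 11110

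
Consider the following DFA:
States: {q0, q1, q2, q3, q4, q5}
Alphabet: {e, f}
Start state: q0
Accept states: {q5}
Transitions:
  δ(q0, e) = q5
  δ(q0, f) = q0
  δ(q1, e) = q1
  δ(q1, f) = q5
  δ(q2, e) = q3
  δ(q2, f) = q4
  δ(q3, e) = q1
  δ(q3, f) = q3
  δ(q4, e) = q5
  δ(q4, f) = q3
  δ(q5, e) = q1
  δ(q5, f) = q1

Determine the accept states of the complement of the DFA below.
Complement accept states = All states \ Original accept states
= {q0, q1, q2, q3, q4, q5} \ {q5}
{q0, q1, q2, q3, q4}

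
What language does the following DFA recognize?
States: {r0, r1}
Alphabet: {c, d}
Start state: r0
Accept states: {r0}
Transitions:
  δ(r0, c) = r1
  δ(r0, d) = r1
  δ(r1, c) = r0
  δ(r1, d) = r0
Testing a few strings:
  'dcd' → reject
  'ccd' → reject
  'd' → reject
  'c' → reject
State roles: r0=even length so far; r1=odd length so far
All strings over {c,d} of even length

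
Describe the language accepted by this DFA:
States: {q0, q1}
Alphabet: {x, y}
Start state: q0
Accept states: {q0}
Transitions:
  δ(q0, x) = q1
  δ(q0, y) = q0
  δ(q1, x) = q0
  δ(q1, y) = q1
Testing a few strings:
  'xxx' → reject
  'y' → accept
  'yyy' → accept
  'xxy' → accept
State roles: q0=even number of x's so far; q1=odd number of x's so far
All strings over {x,y} with an even number of x's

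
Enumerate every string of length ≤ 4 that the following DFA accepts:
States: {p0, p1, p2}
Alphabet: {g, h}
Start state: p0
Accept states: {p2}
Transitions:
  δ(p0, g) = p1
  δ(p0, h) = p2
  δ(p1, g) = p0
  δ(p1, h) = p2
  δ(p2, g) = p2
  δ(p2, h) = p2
h, gh, hg, hh, ggh, ghg, ghh, hgg, hgh, hhg, hhh, gggh, gghg, gghh, ghgg, ghgh, ghhg, ghhh, hggg, hggh, hghg, hghh, hhgg, hhgh, hhhg, hhhh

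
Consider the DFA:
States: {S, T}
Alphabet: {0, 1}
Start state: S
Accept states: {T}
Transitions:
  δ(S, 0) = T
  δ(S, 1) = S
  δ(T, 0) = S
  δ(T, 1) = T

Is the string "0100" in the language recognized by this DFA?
Processing string "0100":
  S --0--> T
  T --1--> T
  T --0--> S
  S --0--> T
Final state: T
Accept states: {T}
Yes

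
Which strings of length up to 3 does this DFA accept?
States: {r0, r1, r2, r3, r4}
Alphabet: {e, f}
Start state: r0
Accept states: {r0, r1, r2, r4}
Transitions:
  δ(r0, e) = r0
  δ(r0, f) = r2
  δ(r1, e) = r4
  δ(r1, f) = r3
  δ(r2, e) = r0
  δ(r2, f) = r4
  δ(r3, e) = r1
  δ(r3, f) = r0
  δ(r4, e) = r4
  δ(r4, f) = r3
ε, e, f, ee, ef, fe, ff, eee, eef, efe, eff, fee, fef, ffe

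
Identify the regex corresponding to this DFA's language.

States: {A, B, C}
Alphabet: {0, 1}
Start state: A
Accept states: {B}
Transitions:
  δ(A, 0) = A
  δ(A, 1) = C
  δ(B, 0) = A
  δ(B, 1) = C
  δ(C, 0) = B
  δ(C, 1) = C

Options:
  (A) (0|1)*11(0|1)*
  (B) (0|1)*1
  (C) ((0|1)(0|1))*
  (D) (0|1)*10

Check each option against the DFA on short strings; one disagreement eliminates an option:
  (A) (0|1)*11(0|1)*: on '10' the DFA goes A → C → B and accepts (B ∈ Accept), but the regex does not match it → eliminate
  (B) (0|1)*1: on '1' the DFA goes A → C and rejects (C ∉ Accept), but the regex matches it → eliminate
  (C) ((0|1)(0|1))*: on ε the DFA stays in A and rejects (A ∉ Accept), but the regex matches it → eliminate
  (D) (0|1)*10: agrees with the DFA on every string of length ≤ 6
Only (D) is consistent with the DFA.
(D) (0|1)*10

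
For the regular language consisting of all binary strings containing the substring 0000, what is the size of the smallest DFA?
By Myhill–Nerode, count the distinguishable equivalence classes: 5 classes — one per longest suffix of the input that is a prefix of '0000' (lengths 0 through 3), plus an absorbing 'already seen 0000' class.
5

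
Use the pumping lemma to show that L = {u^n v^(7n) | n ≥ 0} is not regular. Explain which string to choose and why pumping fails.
Assume L is regular with pumping length p. Idea: pumping the u-block breaks the 1:7 ratio.
Choose s = u^p v^(7p) (length 8p ≥ p). By the pumping lemma, s = xyz with |xy| ≤ p, |y| > 0, so y = u^k with k ≥ 1. Then xy²z = u^(p+k) v^(7p). For this to be in L we would need 7p = 7(p+k), i.e. 7k = 0, contradicting k ≥ 1. So xy²z ∉ L.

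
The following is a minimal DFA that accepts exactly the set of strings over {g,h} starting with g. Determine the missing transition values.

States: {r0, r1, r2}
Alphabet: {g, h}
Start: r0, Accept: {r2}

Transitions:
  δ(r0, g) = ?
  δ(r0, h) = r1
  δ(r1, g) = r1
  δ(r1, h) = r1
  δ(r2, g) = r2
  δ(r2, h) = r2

From the language and accept set, identify what each state tracks — r0: no input read; r1: started with h (dead); r2: started with g.
Each missing δ(q, a) is the state matching the new tracked value after reading a.
δ(r0, g) = r2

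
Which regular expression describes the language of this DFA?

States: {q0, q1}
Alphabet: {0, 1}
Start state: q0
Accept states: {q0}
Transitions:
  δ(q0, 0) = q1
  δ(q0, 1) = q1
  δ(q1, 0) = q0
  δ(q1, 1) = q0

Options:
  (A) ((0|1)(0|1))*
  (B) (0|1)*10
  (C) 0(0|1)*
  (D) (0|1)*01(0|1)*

Check each option against the DFA on short strings; one disagreement eliminates an option:
  (A) ((0|1)(0|1))*: agrees with the DFA on every string of length ≤ 6
  (B) (0|1)*10: on ε the DFA stays in q0 and accepts (q0 ∈ Accept), but the regex does not match it → eliminate
  (C) 0(0|1)*: on ε the DFA stays in q0 and accepts (q0 ∈ Accept), but the regex does not match it → eliminate
  (D) (0|1)*01(0|1)*: on ε the DFA stays in q0 and accepts (q0 ∈ Accept), but the regex does not match it → eliminate
Only (A) is consistent with the DFA.
(A) ((0|1)(0|1))*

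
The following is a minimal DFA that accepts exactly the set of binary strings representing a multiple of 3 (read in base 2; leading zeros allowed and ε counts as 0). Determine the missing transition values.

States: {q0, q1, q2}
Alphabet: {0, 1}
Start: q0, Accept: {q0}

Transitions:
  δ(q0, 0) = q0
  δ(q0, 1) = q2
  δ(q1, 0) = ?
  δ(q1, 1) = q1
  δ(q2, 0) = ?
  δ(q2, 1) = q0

From the language and accept set, identify what each state tracks — q0: value ≡ 0 (mod 3); q1: value ≡ 2 (mod 3); q2: value ≡ 1 (mod 3).
Each missing δ(q, a) is the state matching the new tracked value after reading a.
δ(q1, 0) = q2; δ(q2, 0) = q1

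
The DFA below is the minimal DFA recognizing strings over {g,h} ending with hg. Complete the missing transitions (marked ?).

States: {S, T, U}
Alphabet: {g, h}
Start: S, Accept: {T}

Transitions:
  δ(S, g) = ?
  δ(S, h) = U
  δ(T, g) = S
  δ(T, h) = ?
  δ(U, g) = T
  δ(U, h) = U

From the language and accept set, identify what each state tracks — S: no suffix match; T: suffix is hg; U: one trailing h.
Each missing δ(q, a) is the state matching the new tracked value after reading a.
δ(S, g) = S; δ(T, h) = U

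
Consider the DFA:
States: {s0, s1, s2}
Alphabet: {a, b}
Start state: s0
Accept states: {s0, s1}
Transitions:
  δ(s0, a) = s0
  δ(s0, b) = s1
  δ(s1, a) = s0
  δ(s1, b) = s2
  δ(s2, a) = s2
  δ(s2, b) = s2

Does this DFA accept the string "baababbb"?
Processing string "baababbb":
  s0 --b--> s1
  s1 --a--> s0
  s0 --a--> s0
  s0 --b--> s1
  s1 --a--> s0
  s0 --b--> s1
  s1 --b--> s2
  s2 --b--> s2
Final state: s2
Accept states: {s0, s1}
No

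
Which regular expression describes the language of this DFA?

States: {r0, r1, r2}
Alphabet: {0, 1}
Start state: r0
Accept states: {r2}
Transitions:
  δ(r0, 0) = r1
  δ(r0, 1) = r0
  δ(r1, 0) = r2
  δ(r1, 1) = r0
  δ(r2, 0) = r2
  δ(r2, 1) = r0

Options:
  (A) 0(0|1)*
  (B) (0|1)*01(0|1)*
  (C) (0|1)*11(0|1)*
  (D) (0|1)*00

Check each option against the DFA on short strings; one disagreement eliminates an option:
  (A) 0(0|1)*: on '0' the DFA goes r0 → r1 and rejects (r1 ∉ Accept), but the regex matches it → eliminate
  (B) (0|1)*01(0|1)*: on '00' the DFA goes r0 → r1 → r2 and accepts (r2 ∈ Accept), but the regex does not match it → eliminate
  (C) (0|1)*11(0|1)*: on '00' the DFA goes r0 → r1 → r2 and accepts (r2 ∈ Accept), but the regex does not match it → eliminate
  (D) (0|1)*00: agrees with the DFA on every string of length ≤ 6
Only (D) is consistent with the DFA.
(D) (0|1)*00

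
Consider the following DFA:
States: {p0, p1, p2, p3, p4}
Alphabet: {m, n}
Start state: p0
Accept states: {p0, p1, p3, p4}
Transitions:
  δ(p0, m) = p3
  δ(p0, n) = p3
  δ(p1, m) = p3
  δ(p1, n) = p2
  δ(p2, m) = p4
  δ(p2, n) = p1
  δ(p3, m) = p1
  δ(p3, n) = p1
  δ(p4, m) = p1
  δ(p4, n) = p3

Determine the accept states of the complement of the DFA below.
Complement accept states = All states \ Original accept states
= {p0, p1, p2, p3, p4} \ {p0, p1, p3, p4}
{p2}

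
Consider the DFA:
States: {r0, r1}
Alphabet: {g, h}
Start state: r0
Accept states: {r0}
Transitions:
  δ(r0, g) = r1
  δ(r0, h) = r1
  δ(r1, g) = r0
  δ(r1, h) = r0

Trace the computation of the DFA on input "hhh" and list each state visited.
read 'h': r0 → r1
  read 'h': r1 → r0
  read 'h': r0 → r1
r0 -> r1 -> r0 -> r1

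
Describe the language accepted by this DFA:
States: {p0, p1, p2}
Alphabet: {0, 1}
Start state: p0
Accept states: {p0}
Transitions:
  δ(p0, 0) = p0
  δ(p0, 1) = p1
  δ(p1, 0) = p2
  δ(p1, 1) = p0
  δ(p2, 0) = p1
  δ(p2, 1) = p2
Testing a few strings:
  '11' → accept
  '1' → reject
  '10' → reject
  '100' → reject
State roles: p0=value ≡ 0 (mod 3); p1=value ≡ 1 (mod 3); p2=value ≡ 2 (mod 3)
All binary strings representing a multiple of 3 (read in base 2; leading zeros allowed and ε counts as 0)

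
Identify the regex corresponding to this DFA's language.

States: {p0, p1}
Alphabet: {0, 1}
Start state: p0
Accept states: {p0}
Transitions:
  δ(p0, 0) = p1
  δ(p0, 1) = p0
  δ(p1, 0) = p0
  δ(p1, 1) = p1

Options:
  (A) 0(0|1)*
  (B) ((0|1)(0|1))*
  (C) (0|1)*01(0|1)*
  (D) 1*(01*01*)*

Check each option against the DFA on short strings; one disagreement eliminates an option:
  (A) 0(0|1)*: on ε the DFA stays in p0 and accepts (p0 ∈ Accept), but the regex does not match it → eliminate
  (B) ((0|1)(0|1))*: on '1' the DFA goes p0 → p0 and accepts (p0 ∈ Accept), but the regex does not match it → eliminate
  (C) (0|1)*01(0|1)*: on ε the DFA stays in p0 and accepts (p0 ∈ Accept), but the regex does not match it → eliminate
  (D) 1*(01*01*)*: agrees with the DFA on every string of length ≤ 6
Only (D) is consistent with the DFA.
(D) 1*(01*01*)*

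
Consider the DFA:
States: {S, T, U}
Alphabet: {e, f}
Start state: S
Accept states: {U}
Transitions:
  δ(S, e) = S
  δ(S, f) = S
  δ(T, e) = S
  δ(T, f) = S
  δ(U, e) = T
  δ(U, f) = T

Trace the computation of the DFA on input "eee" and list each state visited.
read 'e': S → S
  read 'e': S → S
  read 'e': S → S
S -> S -> S -> S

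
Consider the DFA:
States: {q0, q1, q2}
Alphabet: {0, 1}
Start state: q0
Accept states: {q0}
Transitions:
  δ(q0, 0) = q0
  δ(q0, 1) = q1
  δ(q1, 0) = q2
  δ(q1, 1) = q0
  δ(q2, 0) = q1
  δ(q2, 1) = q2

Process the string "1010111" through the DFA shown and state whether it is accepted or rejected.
Processing string "1010111":
  q0 --1--> q1
  q1 --0--> q2
  q2 --1--> q2
  q2 --0--> q1
  q1 --1--> q0
  q0 --1--> q1
  q1 --1--> q0
Final state: q0
Accept states: {q0}
Yes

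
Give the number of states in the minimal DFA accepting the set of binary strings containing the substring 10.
By Myhill–Nerode, count the distinguishable equivalence classes: 3 classes — one per longest suffix of the input that is a prefix of '10' (lengths 0 through 1), plus an absorbing 'already seen 10' class.
3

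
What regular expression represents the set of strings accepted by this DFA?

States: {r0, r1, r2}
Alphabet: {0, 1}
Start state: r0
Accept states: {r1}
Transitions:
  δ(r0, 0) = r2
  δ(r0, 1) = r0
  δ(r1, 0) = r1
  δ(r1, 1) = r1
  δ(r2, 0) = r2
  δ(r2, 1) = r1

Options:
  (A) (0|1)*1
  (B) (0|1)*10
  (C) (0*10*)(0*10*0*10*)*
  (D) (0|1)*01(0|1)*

Check each option against the DFA on short strings; one disagreement eliminates an option:
  (A) (0|1)*1: on '1' the DFA goes r0 → r0 and rejects (r0 ∉ Accept), but the regex matches it → eliminate
  (B) (0|1)*10: on '01' the DFA goes r0 → r2 → r1 and accepts (r1 ∈ Accept), but the regex does not match it → eliminate
  (C) (0*10*)(0*10*0*10*)*: on '1' the DFA goes r0 → r0 and rejects (r0 ∉ Accept), but the regex matches it → eliminate
  (D) (0|1)*01(0|1)*: agrees with the DFA on every string of length ≤ 6
Only (D) is consistent with the DFA.
(D) (0|1)*01(0|1)*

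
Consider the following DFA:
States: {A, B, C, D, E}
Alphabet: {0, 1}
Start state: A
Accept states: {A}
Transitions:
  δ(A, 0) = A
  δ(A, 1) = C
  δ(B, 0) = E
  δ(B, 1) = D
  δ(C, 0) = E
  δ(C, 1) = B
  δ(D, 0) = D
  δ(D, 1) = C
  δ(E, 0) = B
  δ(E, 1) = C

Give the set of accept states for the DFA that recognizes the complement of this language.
Complement accept states = All states \ Original accept states
= {A, B, C, D, E} \ {A}
{B, C, D, E}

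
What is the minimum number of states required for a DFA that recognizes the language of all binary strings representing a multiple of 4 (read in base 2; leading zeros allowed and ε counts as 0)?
By Myhill–Nerode, count the distinguishable equivalence classes: three classes — value mod 4 is 0, 2, or odd (residues 1 and 3 are indistinguishable: 2r+b mod 4 depends only on r mod 2).
3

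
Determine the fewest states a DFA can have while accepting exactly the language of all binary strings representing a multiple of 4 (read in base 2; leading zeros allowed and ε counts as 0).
By Myhill–Nerode, count the distinguishable equivalence classes: three classes — value mod 4 is 0, 2, or odd (residues 1 and 3 are indistinguishable: 2r+b mod 4 depends only on r mod 2).
3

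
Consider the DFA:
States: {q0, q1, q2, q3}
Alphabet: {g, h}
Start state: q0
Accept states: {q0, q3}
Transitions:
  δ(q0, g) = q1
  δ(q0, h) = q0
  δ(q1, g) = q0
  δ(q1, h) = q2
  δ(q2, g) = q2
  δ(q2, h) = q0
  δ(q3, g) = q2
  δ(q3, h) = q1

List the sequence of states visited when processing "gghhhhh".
read 'g': q0 → q1
  read 'g': q1 → q0
  read 'h': q0 → q0
  read 'h': q0 → q0
  read 'h': q0 → q0
  read 'h': q0 → q0
  read 'h': q0 → q0
q0 -> q1 -> q0 -> q0 -> q0 -> q0 -> q0 -> q0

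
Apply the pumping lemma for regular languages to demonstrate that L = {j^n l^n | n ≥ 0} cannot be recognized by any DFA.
Assume L is regular with pumping length p. Idea: pumping the j-block changes the count balance.
Choose s = j^p l^p (length 2p ≥ p). By the pumping lemma, s = xyz with |xy| ≤ p, |y| > 0. So y = j^k for some k > 0 (since xy is entirely within the j's). Pumping gives xy²z = j^(p+k) l^p, which is not in L since p+k ≠ p.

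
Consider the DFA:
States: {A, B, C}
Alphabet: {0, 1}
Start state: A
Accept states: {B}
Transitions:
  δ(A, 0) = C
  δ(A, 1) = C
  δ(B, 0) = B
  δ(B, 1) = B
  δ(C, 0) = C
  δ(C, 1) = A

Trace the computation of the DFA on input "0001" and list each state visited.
read '0': A → C
  read '0': C → C
  read '0': C → C
  read '1': C → A
A -> C -> C -> C -> A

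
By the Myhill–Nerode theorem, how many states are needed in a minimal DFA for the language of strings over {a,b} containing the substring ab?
By Myhill–Nerode, count the distinguishable equivalence classes: 3 classes — one per longest suffix of the input that is a prefix of 'ab' (lengths 0 through 1), plus an absorbing 'already seen ab' class.
3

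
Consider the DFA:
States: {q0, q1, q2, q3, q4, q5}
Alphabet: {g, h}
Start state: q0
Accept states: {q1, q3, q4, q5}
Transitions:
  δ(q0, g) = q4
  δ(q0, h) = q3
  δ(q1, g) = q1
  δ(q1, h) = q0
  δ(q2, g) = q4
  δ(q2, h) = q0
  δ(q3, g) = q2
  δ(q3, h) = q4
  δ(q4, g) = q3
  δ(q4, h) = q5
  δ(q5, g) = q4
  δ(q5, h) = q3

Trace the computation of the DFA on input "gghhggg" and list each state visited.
read 'g': q0 → q4
  read 'g': q4 → q3
  read 'h': q3 → q4
  read 'h': q4 → q5
  read 'g': q5 → q4
  read 'g': q4 → q3
  read 'g': q3 → q2
q0 -> q4 -> q3 -> q4 -> q5 -> q4 -> q3 -> q2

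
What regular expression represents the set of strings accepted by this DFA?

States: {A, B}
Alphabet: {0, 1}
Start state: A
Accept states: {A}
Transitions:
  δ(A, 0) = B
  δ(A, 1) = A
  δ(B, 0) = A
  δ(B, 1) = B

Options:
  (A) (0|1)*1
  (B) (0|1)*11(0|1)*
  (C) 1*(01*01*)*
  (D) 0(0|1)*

Check each option against the DFA on short strings; one disagreement eliminates an option:
  (A) (0|1)*1: on ε the DFA stays in A and accepts (A ∈ Accept), but the regex does not match it → eliminate
  (B) (0|1)*11(0|1)*: on ε the DFA stays in A and accepts (A ∈ Accept), but the regex does not match it → eliminate
  (C) 1*(01*01*)*: agrees with the DFA on every string of length ≤ 6
  (D) 0(0|1)*: on ε the DFA stays in A and accepts (A ∈ Accept), but the regex does not match it → eliminate
Only (C) is consistent with the DFA.
(C) 1*(01*01*)*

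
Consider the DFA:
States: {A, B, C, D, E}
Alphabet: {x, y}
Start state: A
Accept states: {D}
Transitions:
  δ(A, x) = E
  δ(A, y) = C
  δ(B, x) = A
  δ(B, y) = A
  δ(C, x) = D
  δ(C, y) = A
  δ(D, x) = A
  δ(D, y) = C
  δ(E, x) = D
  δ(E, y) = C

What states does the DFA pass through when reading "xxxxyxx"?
read 'x': A → E
  read 'x': E → D
  read 'x': D → A
  read 'x': A → E
  read 'y': E → C
  read 'x': C → D
  read 'x': D → A
A -> E -> D -> A -> E -> C -> D -> A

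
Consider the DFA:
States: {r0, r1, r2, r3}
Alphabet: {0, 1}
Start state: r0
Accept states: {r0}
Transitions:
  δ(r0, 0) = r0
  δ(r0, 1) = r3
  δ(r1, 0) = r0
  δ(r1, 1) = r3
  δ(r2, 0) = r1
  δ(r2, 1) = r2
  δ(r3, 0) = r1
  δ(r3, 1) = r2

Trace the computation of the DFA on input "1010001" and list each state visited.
read '1': r0 → r3
  read '0': r3 → r1
  read '1': r1 → r3
  read '0': r3 → r1
  read '0': r1 → r0
  read '0': r0 → r0
  read '1': r0 → r3
r0 -> r3 -> r1 -> r3 -> r1 -> r0 -> r0 -> r3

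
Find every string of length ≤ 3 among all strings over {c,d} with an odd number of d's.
d, cd, dc, ccd, cdc, dcc, ddd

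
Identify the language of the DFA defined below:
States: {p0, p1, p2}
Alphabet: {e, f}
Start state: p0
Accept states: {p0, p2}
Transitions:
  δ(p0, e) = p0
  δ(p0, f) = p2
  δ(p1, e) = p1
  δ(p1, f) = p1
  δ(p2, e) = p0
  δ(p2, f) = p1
Testing a few strings:
  'fee' → accept
  'e' → accept
  'ee' → accept
  'fe' → accept
State roles: p0=last symbol not f (ok); p1=saw ff (dead); p2=last symbol f (ok)
All strings over {e,f} with no two consecutive f's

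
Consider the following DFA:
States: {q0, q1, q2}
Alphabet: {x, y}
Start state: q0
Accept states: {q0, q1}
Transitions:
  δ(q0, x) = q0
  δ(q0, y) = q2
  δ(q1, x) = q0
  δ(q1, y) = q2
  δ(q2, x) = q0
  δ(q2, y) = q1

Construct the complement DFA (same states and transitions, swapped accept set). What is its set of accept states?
Complement accept states = All states \ Original accept states
= {q0, q1, q2} \ {q0, q1}
{q2}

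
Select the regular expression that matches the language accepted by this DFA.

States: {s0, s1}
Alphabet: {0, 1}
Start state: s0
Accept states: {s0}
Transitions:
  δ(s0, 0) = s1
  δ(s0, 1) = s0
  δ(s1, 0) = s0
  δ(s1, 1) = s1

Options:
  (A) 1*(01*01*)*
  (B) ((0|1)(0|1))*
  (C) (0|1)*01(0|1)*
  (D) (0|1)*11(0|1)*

Check each option against the DFA on short strings; one disagreement eliminates an option:
  (A) 1*(01*01*)*: agrees with the DFA on every string of length ≤ 6
  (B) ((0|1)(0|1))*: on '1' the DFA goes s0 → s0 and accepts (s0 ∈ Accept), but the regex does not match it → eliminate
  (C) (0|1)*01(0|1)*: on ε the DFA stays in s0 and accepts (s0 ∈ Accept), but the regex does not match it → eliminate
  (D) (0|1)*11(0|1)*: on ε the DFA stays in s0 and accepts (s0 ∈ Accept), but the regex does not match it → eliminate
Only (A) is consistent with the DFA.
(A) 1*(01*01*)*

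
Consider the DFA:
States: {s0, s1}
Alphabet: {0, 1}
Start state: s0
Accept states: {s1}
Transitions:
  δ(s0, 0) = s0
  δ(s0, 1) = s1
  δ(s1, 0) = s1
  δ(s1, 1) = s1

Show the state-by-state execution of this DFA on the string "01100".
read '0': s0 → s0
  read '1': s0 → s1
  read '1': s1 → s1
  read '0': s1 → s1
  read '0': s1 → s1
s0 -> s0 -> s1 -> s1 -> s1 -> s1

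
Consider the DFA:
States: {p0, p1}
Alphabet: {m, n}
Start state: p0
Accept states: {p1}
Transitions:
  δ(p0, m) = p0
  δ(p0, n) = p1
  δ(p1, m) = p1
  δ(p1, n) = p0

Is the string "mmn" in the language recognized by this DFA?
Processing string "mmn":
  p0 --m--> p0
  p0 --m--> p0
  p0 --n--> p1
Final state: p1
Accept states: {p1}
Yes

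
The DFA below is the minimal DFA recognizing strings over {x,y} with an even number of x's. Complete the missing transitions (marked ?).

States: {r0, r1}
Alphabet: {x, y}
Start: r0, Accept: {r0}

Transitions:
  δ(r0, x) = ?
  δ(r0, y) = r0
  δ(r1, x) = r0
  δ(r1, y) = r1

From the language and accept set, identify what each state tracks — r0: even number of x's so far; r1: odd number of x's so far.
Each missing δ(q, a) is the state matching the new tracked value after reading a.
δ(r0, x) = r1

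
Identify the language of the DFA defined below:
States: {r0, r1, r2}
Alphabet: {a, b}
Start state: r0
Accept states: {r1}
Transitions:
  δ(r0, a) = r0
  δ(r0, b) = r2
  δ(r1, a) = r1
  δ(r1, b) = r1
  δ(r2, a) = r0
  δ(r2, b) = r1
Testing a few strings:
  'aaa' → reject
  'baab' → reject
  'baba' → reject
  'abbb' → accept
State roles: r0=no progress toward bb; r1=substring bb seen; r2=one trailing b
All strings over {a,b} containing the substring bb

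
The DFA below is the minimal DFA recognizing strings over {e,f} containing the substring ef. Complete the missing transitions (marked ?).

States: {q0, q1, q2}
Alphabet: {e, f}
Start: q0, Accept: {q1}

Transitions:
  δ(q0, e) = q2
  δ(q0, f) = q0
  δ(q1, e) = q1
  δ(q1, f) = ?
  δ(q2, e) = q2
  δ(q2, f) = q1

From the language and accept set, identify what each state tracks — q0: no e seen yet; q1: substring ef seen; q2: seen a e, waiting for f.
Each missing δ(q, a) is the state matching the new tracked value after reading a.
δ(q1, f) = q1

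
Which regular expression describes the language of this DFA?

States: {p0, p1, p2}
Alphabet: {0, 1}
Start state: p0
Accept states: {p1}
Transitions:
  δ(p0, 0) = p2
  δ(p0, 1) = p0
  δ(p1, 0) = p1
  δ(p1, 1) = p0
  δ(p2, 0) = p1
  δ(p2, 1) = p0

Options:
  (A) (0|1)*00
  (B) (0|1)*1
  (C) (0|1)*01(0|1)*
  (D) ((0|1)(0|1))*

Check each option against the DFA on short strings; one disagreement eliminates an option:
  (A) (0|1)*00: agrees with the DFA on every string of length ≤ 6
  (B) (0|1)*1: on '1' the DFA goes p0 → p0 and rejects (p0 ∉ Accept), but the regex matches it → eliminate
  (C) (0|1)*01(0|1)*: on '00' the DFA goes p0 → p2 → p1 and accepts (p1 ∈ Accept), but the regex does not match it → eliminate
  (D) ((0|1)(0|1))*: on ε the DFA stays in p0 and rejects (p0 ∉ Accept), but the regex matches it → eliminate
Only (A) is consistent with the DFA.
(A) (0|1)*00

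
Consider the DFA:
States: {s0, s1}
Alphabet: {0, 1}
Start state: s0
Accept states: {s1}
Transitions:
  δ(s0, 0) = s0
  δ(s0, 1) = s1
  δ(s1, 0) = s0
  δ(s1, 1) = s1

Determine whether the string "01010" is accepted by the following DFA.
Processing string "01010":
  s0 --0--> s0
  s0 --1--> s1
  s1 --0--> s0
  s0 --1--> s1
  s1 --0--> s0
Final state: s0
Accept states: {s1}
No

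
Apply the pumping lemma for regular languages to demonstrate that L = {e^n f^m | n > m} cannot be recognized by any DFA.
Assume L is regular with pumping length p. Idea: pumping down the e-block drops the e-count to at most the f-count.
Choose s = e^(p+1) f^p ∈ L (|s| = 2p+1 ≥ p). By the pumping lemma, s = xyz with |xy| ≤ p, |y| > 0, so y = e^k with k ≥ 1. Take i = 0: xz = e^(p+1−k) f^p. Since k ≥ 1, p+1−k ≤ p, so the number of e's is no longer strictly greater than the number of f's, hence xz ∉ L.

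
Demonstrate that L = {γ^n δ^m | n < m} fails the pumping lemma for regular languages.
Assume L is regular with pumping length p. Idea: pumping up the γ-block makes the γ-count reach the δ-count.
Choose s = γ^p δ^(p+1) ∈ L. By the pumping lemma, s = xyz with |xy| ≤ p, |y| > 0, so y = γ^k with k ≥ 1. Then xy²z = γ^(p+k) δ^(p+1). Since p+k ≥ p+1, the number of γ's is no longer strictly less than the number of δ's, so xy²z ∉ L.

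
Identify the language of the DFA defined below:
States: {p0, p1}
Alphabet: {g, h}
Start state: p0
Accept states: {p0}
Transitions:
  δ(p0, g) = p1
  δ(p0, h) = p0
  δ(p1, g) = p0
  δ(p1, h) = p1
Testing a few strings:
  'h' → accept
  'hg' → reject
  'ghg' → accept
  'ggg' → reject
State roles: p0=even number of g's so far; p1=odd number of g's so far
All strings over {g,h} with an even number of g's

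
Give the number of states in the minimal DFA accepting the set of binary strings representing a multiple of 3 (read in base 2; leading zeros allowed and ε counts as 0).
By Myhill–Nerode, count the distinguishable equivalence classes: three classes — residue of the binary value mod 3.
3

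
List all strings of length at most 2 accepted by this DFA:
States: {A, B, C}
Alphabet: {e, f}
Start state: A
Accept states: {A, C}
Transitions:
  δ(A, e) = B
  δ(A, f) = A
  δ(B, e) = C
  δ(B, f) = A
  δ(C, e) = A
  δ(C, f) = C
ε, f, ee, ef, ff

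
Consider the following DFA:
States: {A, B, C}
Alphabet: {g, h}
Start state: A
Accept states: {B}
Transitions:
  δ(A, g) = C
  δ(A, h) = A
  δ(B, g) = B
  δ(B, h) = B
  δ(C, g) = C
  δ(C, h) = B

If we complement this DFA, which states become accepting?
Complement accept states = All states \ Original accept states
= {A, B, C} \ {B}
{A, C}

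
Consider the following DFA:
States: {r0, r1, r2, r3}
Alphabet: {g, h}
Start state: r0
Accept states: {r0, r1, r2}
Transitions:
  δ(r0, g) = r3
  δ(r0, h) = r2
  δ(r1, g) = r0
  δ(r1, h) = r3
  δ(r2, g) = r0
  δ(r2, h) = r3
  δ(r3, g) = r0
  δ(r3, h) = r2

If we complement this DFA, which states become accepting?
Complement accept states = All states \ Original accept states
= {r0, r1, r2, r3} \ {r0, r1, r2}
{r3}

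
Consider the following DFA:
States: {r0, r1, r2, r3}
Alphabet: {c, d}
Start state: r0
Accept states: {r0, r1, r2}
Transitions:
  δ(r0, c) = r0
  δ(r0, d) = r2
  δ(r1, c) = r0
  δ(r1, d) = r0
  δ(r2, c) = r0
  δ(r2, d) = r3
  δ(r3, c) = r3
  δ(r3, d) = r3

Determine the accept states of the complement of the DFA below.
Complement accept states = All states \ Original accept states
= {r0, r1, r2, r3} \ {r0, r1, r2}
{r3}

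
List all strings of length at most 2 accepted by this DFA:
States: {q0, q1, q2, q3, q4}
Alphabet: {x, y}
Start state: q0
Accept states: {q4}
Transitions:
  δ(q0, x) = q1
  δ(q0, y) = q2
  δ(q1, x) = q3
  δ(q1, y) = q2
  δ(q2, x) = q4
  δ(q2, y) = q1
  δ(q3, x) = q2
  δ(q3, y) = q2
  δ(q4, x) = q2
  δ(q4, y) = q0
yx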